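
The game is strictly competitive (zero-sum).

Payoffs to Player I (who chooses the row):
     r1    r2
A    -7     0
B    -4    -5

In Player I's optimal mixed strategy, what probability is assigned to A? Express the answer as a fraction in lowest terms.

1/8

Row minima are -7 and -5, so Player I's maximin is -5; column maxima are -4 and 0, so Player II's minimax is -4. These differ, so the equilibrium is in mixed strategies.
Let Player I play A with probability p. Player II is indifferent when −7p − 4(1−p) = −5(1−p), giving p = 1/8.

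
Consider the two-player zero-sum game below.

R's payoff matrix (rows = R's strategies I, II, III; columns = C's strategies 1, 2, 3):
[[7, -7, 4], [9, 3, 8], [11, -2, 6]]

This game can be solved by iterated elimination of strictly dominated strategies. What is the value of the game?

3

Column 1 is strictly dominated by 2 for C (-7<7, 3<9, -2<11); eliminate 1.
Row III is strictly dominated by row II (3>-2, 8>6); eliminate III.
Column 3 is strictly dominated by 2 for C (-7<4, 3<8); eliminate 3.
Row I is strictly dominated by row II (3>-7); eliminate I.
Only (II, 2) remains, with payoff 3.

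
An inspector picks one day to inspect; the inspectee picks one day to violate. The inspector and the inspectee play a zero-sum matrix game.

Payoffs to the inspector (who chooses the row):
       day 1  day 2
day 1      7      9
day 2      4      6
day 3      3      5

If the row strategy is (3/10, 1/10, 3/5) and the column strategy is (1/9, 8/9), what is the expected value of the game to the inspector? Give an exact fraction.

Against (1/9, 8/9), each row's expected payoff is day 1: 79/9; day 2: 52/9; day 3: 43/9.
Taking the (3/10, 1/10, 3/5)-weighted average: (3/10)·(79/9) + (1/10)·(52/9) + (3/5)·(43/9) = 547/90.

547/90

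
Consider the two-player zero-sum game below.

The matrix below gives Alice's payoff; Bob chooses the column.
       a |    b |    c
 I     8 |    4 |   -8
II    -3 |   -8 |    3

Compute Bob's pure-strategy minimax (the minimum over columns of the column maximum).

3

The worst case (largest entry) in each column is a: 8, b: 4, c: 3.
The best (smallest) of these is 3.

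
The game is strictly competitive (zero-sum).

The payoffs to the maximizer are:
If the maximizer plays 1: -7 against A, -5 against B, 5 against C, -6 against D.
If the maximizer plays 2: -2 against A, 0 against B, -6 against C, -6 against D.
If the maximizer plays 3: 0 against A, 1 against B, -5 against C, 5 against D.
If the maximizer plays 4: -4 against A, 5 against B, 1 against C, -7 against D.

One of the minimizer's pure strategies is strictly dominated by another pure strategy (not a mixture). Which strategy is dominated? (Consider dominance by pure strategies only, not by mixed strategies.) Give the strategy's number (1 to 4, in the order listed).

2

The minimizer prefers columns that give the maximizer less. Compare B with A: -7 < -5, -2 < 0, 0 < 1, -4 < 5.
So A strictly dominates B for the minimizer; B is strictly dominated.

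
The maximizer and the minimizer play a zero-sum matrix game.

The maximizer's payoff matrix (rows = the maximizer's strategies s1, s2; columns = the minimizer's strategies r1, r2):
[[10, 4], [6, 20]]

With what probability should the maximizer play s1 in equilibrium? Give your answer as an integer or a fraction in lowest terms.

7/10

Row minima are 4 and 6, so the maximizer's maximin is 6; column maxima are 10 and 20, so the minimizer's minimax is 10. These differ, so the equilibrium is in mixed strategies.
Let the maximizer play s1 with probability p. The minimizer is indifferent when 10p + 6(1−p) = 4p + 20(1−p), giving p = 7/10.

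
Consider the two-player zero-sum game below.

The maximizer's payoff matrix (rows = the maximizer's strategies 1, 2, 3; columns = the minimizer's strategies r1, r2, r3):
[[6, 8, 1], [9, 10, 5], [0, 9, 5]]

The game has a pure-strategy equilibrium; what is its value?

Row minima: 1, 5, 0 → the maximizer's maximin is 5.
Column maxima: 9, 10, 5 → the minimizer's minimax is 5.
They coincide at (2, r3), so the value is 5.

5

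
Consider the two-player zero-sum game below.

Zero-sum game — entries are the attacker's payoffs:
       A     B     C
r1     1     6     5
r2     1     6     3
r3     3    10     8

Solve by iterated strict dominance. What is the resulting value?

3

Row r1 is strictly dominated by row r3 (3>1, 10>6, 8>5); eliminate r1.
Row r2 is strictly dominated by row r3 (3>1, 10>6, 8>3); eliminate r2.
Column B is strictly dominated by A for the defender (3<10); eliminate B.
Column C is strictly dominated by A for the defender (3<8); eliminate C.
Only (r3, A) remains, with payoff 3.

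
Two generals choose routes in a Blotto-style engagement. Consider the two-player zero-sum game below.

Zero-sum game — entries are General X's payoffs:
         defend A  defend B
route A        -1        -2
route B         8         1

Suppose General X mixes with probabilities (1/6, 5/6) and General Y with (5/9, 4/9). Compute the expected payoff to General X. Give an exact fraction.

23/6

Against (5/9, 4/9), each row's expected payoff is route A: -13/9; route B: 44/9.
Taking the (1/6, 5/6)-weighted average: (1/6)·(-13/9) + (5/6)·(44/9) = 23/6.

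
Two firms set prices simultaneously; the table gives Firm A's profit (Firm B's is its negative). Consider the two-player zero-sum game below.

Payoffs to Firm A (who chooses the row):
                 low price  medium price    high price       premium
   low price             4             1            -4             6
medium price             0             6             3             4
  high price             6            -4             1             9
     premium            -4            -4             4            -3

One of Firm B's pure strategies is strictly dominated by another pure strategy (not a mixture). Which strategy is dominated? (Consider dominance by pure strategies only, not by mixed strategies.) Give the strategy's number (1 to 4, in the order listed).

4

Firm B prefers columns that give Firm A less. Compare premium with low price: 4 < 6, 0 < 4, 6 < 9, -4 < -3.
So low price strictly dominates premium for Firm B; premium is strictly dominated.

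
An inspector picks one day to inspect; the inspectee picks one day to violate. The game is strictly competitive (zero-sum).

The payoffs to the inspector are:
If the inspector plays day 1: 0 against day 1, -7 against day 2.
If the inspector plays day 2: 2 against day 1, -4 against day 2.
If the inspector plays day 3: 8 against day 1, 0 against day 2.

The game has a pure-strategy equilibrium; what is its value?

0

Row minima: -7, -4, 0 → the inspector's maximin is 0.
Column maxima: 8, 0 → the inspectee's minimax is 0.
They coincide at (day 3, day 2), so the value is 0.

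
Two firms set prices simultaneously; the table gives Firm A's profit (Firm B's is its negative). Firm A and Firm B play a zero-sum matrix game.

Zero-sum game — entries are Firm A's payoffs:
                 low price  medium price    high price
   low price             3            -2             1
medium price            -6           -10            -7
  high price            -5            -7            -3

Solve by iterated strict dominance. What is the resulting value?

-2

Column low price is strictly dominated by medium price for Firm B (-2<3, -10<-6, -7<-5); eliminate low price.
Row medium price is strictly dominated by row low price (-2>-10, 1>-7); eliminate medium price.
Column high price is strictly dominated by medium price for Firm B (-2<1, -7<-3); eliminate high price.
Row high price is strictly dominated by row low price (-2>-7); eliminate high price.
Only (low price, medium price) remains, with payoff -2.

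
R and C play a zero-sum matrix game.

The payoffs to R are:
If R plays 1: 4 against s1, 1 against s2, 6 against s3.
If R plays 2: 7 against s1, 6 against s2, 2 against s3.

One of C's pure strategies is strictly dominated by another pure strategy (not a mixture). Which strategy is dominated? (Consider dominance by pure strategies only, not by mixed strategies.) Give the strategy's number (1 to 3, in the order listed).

1

C prefers columns that give R less. Compare s1 with s2: 1 < 4, 6 < 7.
So s2 strictly dominates s1 for C; s1 is strictly dominated.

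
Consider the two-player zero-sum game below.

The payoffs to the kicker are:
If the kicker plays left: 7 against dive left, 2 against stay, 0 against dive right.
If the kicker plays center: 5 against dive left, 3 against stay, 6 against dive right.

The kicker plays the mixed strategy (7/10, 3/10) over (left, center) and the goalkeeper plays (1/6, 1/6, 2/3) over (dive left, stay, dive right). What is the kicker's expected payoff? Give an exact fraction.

53/20

Against (1/6, 1/6, 2/3), each row's expected payoff is left: 3/2; center: 16/3.
Taking the (7/10, 3/10)-weighted average: (7/10)·(3/2) + (3/10)·(16/3) = 53/20.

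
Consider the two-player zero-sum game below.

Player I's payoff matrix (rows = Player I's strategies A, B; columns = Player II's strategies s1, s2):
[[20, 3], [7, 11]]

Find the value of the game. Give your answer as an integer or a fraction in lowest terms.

Row minima are 3 and 7, so Player I's maximin is 7; column maxima are 20 and 11, so Player II's minimax is 11. These differ, so the equilibrium is in mixed strategies.
Let Player I play A with probability p. Player II is indifferent when 20p + 7(1−p) = 3p + 11(1−p), giving p = 4/21.
Let Player II play s1 with probability q. Player I is indifferent when 20q + 3(1−q) = 7q + 11(1−q), giving q = 8/21.
The value is 20·(8/21) + (3)·(13/21) = 199/21.

199/21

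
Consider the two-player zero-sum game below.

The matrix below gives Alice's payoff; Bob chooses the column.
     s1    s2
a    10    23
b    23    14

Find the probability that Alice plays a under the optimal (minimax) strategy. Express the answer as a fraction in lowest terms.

Row minima are 10 and 14, so Alice's maximin is 14; column maxima are 23 and 23, so Bob's minimax is 23. These differ, so the equilibrium is in mixed strategies.
Let Alice play a with probability p. Bob is indifferent when 10p + 23(1−p) = 23p + 14(1−p), giving p = 9/22.

9/22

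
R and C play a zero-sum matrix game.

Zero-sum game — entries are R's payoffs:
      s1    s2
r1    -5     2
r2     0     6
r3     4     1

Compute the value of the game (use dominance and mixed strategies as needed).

Row r1 is strictly dominated by row r2, so R never plays it.
The remaining 2×2 game on (r2, r3) × (s1, s2) has no saddle point. Let R play r2 with probability p; indifference gives 4(1−p) = 6p + (1−p), so p = 1/3.
Similarly C's optimal q on s1 is 5/9, and the value is 0·(5/9) + (6)·(4/9) = 8/3.

8/3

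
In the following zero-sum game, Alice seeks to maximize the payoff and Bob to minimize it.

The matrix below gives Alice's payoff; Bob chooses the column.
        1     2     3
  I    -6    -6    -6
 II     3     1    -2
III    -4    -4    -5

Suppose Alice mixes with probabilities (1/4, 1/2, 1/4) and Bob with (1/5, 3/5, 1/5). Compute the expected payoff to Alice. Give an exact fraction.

-43/20

Against (1/5, 3/5, 1/5), each row's expected payoff is I: -6; II: 4/5; III: -21/5.
Taking the (1/4, 1/2, 1/4)-weighted average: (1/4)·(-6) + (1/2)·(4/5) + (1/4)·(-21/5) = -43/20.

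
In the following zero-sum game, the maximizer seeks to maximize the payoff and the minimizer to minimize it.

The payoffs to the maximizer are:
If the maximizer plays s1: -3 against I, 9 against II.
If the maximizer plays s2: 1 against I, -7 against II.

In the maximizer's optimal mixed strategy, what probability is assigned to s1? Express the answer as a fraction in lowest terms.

2/5

Row minima are -3 and -7, so the maximizer's maximin is -3; column maxima are 1 and 9, so the minimizer's minimax is 1. These differ, so the equilibrium is in mixed strategies.
Let the maximizer play s1 with probability p. The minimizer is indifferent when −3p + (1−p) = 9p − 7(1−p), giving p = 2/5.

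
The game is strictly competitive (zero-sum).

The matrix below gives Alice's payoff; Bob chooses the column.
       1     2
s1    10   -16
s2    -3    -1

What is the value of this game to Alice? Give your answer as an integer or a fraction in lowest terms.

-29/14

Row minima are -16 and -3, so Alice's maximin is -3; column maxima are 10 and -1, so Bob's minimax is -1. These differ, so the equilibrium is in mixed strategies.
Let Alice play s1 with probability p. Bob is indifferent when 10p − 3(1−p) = −16p − (1−p), giving p = 1/14.
Let Bob play 1 with probability q. Alice is indifferent when 10q − 16(1−q) = −3q − (1−q), giving q = 15/28.
The value is 10·(15/28) + (-16)·(13/28) = -29/14.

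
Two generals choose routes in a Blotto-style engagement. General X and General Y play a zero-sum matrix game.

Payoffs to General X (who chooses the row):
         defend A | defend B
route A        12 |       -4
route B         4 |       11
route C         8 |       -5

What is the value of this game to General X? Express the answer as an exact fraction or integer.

Row route C is strictly dominated by row route A, so General X never plays it.
The remaining 2×2 game on (route A, route B) × (defend A, defend B) has no saddle point. Let General X play route A with probability p; indifference gives 12p + 4(1−p) = −4p + 11(1−p), so p = 7/23.
Similarly General Y's optimal q on defend A is 15/23, and the value is 12·(15/23) + (-4)·(8/23) = 148/23.

148/23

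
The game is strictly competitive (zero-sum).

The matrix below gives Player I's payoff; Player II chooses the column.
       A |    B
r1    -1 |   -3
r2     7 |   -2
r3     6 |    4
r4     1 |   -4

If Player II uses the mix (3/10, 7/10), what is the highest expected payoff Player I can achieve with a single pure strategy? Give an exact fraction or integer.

23/5

r1: (-1)·(3/10) + (-3)·(7/10) = -12/5.
r2: (7)·(3/10) + (-2)·(7/10) = 7/10.
r3: (6)·(3/10) + (4)·(7/10) = 23/5.
r4: (1)·(3/10) + (-4)·(7/10) = -5/2.
The best pure response is r3 with expected payoff 23/5.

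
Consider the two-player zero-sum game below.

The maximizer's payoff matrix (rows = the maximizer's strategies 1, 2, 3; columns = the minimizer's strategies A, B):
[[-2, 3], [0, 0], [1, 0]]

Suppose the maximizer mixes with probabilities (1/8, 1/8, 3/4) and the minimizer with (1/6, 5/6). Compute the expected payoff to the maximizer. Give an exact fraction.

Against (1/6, 5/6), each row's expected payoff is 1: 13/6; 2: 0; 3: 1/6.
Taking the (1/8, 1/8, 3/4)-weighted average: (1/8)·(13/6) + (1/8)·(0) + (3/4)·(1/6) = 19/48.

19/48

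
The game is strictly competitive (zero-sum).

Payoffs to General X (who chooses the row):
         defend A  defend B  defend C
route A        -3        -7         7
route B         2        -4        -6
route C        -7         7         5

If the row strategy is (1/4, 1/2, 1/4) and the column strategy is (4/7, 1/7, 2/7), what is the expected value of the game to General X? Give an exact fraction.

Against (4/7, 1/7, 2/7), each row's expected payoff is route A: -5/7; route B: -8/7; route C: -11/7.
Taking the (1/4, 1/2, 1/4)-weighted average: (1/4)·(-5/7) + (1/2)·(-8/7) + (1/4)·(-11/7) = -8/7.

-8/7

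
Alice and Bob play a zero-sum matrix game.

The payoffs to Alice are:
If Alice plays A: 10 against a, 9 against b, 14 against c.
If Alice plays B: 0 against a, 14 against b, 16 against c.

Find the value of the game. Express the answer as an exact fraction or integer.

Column c is strictly dominated by b for Bob (it gives Alice more in every row).
The remaining 2×2 game on (A, B) × (a, b) has no saddle point. Let Alice play A with probability p; indifference gives 10p = 9p + 14(1−p), so p = 14/15.
Similarly Bob's optimal q on a is 1/3, and the value is 10·(1/3) + (9)·(2/3) = 28/3.

28/3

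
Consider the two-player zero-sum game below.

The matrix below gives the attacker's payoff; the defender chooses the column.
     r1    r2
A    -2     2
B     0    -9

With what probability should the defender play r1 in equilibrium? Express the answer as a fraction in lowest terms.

Row minima are -2 and -9, so the attacker's maximin is -2; column maxima are 0 and 2, so the defender's minimax is 0. These differ, so the equilibrium is in mixed strategies.
Let the defender play r1 with probability q. The attacker is indifferent when −2q + 2(1−q) = −9(1−q), giving q = 11/13.

11/13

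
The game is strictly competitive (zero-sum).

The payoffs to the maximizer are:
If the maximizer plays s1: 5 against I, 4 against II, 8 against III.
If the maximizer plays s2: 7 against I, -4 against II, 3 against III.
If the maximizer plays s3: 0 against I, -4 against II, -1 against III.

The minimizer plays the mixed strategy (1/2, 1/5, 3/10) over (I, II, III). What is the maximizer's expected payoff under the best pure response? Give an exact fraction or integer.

s1: (5)·(1/2) + (4)·(1/5) + (8)·(3/10) = 57/10.
s2: (7)·(1/2) + (-4)·(1/5) + (3)·(3/10) = 18/5.
s3: (0)·(1/2) + (-4)·(1/5) + (-1)·(3/10) = -11/10.
The best pure response is s1 with expected payoff 57/10.

57/10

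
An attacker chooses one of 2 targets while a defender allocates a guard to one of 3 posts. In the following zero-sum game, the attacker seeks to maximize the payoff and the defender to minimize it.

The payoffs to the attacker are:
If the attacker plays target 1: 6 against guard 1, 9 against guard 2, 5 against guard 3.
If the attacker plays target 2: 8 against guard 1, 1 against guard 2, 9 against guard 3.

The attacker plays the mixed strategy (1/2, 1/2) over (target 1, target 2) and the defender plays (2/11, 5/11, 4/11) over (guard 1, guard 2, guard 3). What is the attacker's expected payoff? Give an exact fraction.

67/11

Against (2/11, 5/11, 4/11), each row's expected payoff is target 1: 7; target 2: 57/11.
Taking the (1/2, 1/2)-weighted average: (1/2)·(7) + (1/2)·(57/11) = 67/11.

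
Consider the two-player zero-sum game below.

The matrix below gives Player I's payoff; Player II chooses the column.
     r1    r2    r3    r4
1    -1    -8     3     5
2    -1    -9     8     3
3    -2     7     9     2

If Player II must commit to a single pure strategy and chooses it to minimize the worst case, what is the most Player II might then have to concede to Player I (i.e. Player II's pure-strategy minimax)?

The worst case (largest entry) in each column is r1: -1, r2: 7, r3: 9, r4: 5.
The best (smallest) of these is -1.

-1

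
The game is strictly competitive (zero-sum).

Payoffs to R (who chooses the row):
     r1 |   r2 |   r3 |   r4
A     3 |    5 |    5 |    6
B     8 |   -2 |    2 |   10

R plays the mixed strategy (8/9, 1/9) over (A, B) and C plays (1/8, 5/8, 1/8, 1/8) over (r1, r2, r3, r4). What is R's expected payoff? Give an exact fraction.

Against (1/8, 5/8, 1/8, 1/8), each row's expected payoff is A: 39/8; B: 5/4.
Taking the (8/9, 1/9)-weighted average: (8/9)·(39/8) + (1/9)·(5/4) = 161/36.

161/36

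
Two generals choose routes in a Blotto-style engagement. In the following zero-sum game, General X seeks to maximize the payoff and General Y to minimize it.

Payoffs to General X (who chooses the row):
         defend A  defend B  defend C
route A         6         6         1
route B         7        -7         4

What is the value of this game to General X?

31/16

Column defend A is strictly dominated by defend C for General Y (it gives General X more in every row).
The remaining 2×2 game on (route A, route B) × (defend B, defend C) has no saddle point. Let General X play route A with probability p; indifference gives 6p − 7(1−p) = p + 4(1−p), so p = 11/16.
Similarly General Y's optimal q on defend B is 3/16, and the value is 6·(3/16) + (1)·(13/16) = 31/16.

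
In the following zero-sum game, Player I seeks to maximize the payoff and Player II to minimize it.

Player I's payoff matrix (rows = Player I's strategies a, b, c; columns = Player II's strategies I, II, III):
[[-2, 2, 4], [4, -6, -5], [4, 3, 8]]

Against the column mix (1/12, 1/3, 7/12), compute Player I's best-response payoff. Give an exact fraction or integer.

6

a: (-2)·(1/12) + (2)·(1/3) + (4)·(7/12) = 17/6.
b: (4)·(1/12) + (-6)·(1/3) + (-5)·(7/12) = -55/12.
c: (4)·(1/12) + (3)·(1/3) + (8)·(7/12) = 6.
The best pure response is c with expected payoff 6.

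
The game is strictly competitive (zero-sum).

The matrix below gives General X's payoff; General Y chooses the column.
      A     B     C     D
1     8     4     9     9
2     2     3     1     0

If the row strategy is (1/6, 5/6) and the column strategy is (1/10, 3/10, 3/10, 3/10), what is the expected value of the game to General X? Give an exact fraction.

Against (1/10, 3/10, 3/10, 3/10), each row's expected payoff is 1: 37/5; 2: 7/5.
Taking the (1/6, 5/6)-weighted average: (1/6)·(37/5) + (5/6)·(7/5) = 12/5.

12/5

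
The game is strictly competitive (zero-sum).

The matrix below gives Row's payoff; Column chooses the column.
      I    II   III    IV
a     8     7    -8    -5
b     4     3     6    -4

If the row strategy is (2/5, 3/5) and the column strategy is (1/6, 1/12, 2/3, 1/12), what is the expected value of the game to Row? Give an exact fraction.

73/60

Against (1/6, 1/12, 2/3, 1/12), each row's expected payoff is a: -23/6; b: 55/12.
Taking the (2/5, 3/5)-weighted average: (2/5)·(-23/6) + (3/5)·(55/12) = 73/60.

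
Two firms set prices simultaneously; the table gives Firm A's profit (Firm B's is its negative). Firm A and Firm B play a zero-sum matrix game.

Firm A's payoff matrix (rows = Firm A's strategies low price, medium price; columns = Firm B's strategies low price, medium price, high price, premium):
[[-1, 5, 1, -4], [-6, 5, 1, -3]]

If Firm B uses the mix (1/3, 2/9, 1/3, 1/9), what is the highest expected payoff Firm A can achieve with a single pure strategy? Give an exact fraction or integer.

2/3

low price: (-1)·(1/3) + (5)·(2/9) + (1)·(1/3) + (-4)·(1/9) = 2/3.
medium price: (-6)·(1/3) + (5)·(2/9) + (1)·(1/3) + (-3)·(1/9) = -8/9.
The best pure response is low price with expected payoff 2/3.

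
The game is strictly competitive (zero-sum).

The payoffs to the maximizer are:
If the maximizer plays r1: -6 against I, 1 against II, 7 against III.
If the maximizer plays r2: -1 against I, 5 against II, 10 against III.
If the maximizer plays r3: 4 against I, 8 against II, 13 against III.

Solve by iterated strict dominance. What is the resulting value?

Row r1 is strictly dominated by row r2 (-1>-6, 5>1, 10>7); eliminate r1.
Column III is strictly dominated by I for the minimizer (-1<10, 4<13); eliminate III.
Column II is strictly dominated by I for the minimizer (-1<5, 4<8); eliminate II.
Row r2 is strictly dominated by row r3 (4>-1); eliminate r2.
Only (r3, I) remains, with payoff 4.

4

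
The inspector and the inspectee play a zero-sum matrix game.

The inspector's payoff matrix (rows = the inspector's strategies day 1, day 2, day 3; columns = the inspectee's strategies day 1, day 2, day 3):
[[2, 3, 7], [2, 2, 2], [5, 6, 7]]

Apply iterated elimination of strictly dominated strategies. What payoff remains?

Row day 2 is strictly dominated by row day 3 (5>2, 6>2, 7>2); eliminate day 2.
Column day 2 is strictly dominated by day 1 for the inspectee (2<3, 5<6); eliminate day 2.
Column day 3 is strictly dominated by day 1 for the inspectee (2<7, 5<7); eliminate day 3.
Row day 1 is strictly dominated by row day 3 (5>2); eliminate day 1.
Only (day 3, day 1) remains, with payoff 5.

5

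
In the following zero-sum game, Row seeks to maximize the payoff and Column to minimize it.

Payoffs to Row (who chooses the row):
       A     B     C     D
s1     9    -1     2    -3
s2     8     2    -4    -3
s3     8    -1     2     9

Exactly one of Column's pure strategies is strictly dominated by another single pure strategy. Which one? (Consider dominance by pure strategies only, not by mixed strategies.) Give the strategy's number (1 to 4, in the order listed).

1

Column prefers columns that give Row less. Compare A with B: -1 < 9, 2 < 8, -1 < 8.
So B strictly dominates A for Column; A is strictly dominated.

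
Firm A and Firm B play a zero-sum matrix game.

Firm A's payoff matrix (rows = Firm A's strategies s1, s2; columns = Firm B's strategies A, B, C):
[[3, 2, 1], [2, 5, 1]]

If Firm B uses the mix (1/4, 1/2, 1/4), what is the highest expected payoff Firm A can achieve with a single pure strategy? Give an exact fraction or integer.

s1: (3)·(1/4) + (2)·(1/2) + (1)·(1/4) = 2.
s2: (2)·(1/4) + (5)·(1/2) + (1)·(1/4) = 13/4.
The best pure response is s2 with expected payoff 13/4.

13/4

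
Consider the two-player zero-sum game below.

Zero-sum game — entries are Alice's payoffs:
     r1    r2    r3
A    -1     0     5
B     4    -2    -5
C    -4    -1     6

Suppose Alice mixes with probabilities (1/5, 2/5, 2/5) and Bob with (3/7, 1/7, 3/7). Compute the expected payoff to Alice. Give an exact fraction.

Against (3/7, 1/7, 3/7), each row's expected payoff is A: 12/7; B: -5/7; C: 5/7.
Taking the (1/5, 2/5, 2/5)-weighted average: (1/5)·(12/7) + (2/5)·(-5/7) + (2/5)·(5/7) = 12/35.

12/35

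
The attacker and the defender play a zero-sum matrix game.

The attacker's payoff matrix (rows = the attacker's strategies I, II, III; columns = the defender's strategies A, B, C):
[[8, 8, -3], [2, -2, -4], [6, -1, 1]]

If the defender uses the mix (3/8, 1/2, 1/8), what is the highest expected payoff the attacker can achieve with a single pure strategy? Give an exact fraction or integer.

I: (8)·(3/8) + (8)·(1/2) + (-3)·(1/8) = 53/8.
II: (2)·(3/8) + (-2)·(1/2) + (-4)·(1/8) = -3/4.
III: (6)·(3/8) + (-1)·(1/2) + (1)·(1/8) = 15/8.
The best pure response is I with expected payoff 53/8.

53/8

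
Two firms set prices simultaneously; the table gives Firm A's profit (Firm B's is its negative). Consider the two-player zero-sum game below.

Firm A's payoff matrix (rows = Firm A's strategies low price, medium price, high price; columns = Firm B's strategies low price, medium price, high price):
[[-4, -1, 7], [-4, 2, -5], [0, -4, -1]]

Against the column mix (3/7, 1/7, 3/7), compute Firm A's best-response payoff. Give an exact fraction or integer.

low price: (-4)·(3/7) + (-1)·(1/7) + (7)·(3/7) = 8/7.
medium price: (-4)·(3/7) + (2)·(1/7) + (-5)·(3/7) = -25/7.
high price: (0)·(3/7) + (-4)·(1/7) + (-1)·(3/7) = -1.
The best pure response is low price with expected payoff 8/7.

8/7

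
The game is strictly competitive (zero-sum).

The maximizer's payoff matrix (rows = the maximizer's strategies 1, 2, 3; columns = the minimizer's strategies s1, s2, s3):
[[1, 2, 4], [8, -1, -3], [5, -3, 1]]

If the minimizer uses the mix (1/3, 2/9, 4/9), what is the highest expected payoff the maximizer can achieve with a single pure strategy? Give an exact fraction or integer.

1: (1)·(1/3) + (2)·(2/9) + (4)·(4/9) = 23/9.
2: (8)·(1/3) + (-1)·(2/9) + (-3)·(4/9) = 10/9.
3: (5)·(1/3) + (-3)·(2/9) + (1)·(4/9) = 13/9.
The best pure response is 1 with expected payoff 23/9.

23/9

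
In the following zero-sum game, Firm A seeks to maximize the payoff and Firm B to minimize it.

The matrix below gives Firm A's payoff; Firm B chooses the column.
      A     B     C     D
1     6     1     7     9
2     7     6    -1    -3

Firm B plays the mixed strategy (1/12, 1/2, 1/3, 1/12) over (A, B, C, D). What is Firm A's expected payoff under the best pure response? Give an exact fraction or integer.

49/12

1: (6)·(1/12) + (1)·(1/2) + (7)·(1/3) + (9)·(1/12) = 49/12.
2: (7)·(1/12) + (6)·(1/2) + (-1)·(1/3) + (-3)·(1/12) = 3.
The best pure response is 1 with expected payoff 49/12.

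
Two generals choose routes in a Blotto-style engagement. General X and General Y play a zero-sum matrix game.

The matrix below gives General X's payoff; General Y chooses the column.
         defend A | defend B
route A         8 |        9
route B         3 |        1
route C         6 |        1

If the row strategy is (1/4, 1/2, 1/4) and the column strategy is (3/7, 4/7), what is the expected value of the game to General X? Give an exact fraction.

27/7

Against (3/7, 4/7), each row's expected payoff is route A: 60/7; route B: 13/7; route C: 22/7.
Taking the (1/4, 1/2, 1/4)-weighted average: (1/4)·(60/7) + (1/2)·(13/7) + (1/4)·(22/7) = 27/7.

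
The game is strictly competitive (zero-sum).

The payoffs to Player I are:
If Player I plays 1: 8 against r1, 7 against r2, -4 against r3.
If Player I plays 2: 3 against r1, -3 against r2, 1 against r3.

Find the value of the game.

Column r1 is strictly dominated by r2 for Player II (it gives Player I more in every row).
The remaining 2×2 game on (1, 2) × (r2, r3) has no saddle point. Let Player I play 1 with probability p; indifference gives 7p − 3(1−p) = −4p + (1−p), so p = 4/15.
Similarly Player II's optimal q on r2 is 1/3, and the value is 7·(1/3) + (-4)·(2/3) = -1/3.

-1/3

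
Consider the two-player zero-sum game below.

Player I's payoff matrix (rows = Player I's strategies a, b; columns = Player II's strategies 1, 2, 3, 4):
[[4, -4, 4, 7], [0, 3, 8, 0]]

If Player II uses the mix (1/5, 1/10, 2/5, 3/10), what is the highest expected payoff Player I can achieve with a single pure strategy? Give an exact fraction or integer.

a: (4)·(1/5) + (-4)·(1/10) + (4)·(2/5) + (7)·(3/10) = 41/10.
b: (0)·(1/5) + (3)·(1/10) + (8)·(2/5) + (0)·(3/10) = 7/2.
The best pure response is a with expected payoff 41/10.

41/10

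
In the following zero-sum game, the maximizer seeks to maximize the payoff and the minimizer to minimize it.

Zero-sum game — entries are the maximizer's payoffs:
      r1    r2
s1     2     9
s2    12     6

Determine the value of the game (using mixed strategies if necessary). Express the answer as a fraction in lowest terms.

Row minima are 2 and 6, so the maximizer's maximin is 6; column maxima are 12 and 9, so the minimizer's minimax is 9. These differ, so the equilibrium is in mixed strategies.
Let the maximizer play s1 with probability p. The minimizer is indifferent when 2p + 12(1−p) = 9p + 6(1−p), giving p = 6/13.
Let the minimizer play r1 with probability q. The maximizer is indifferent when 2q + 9(1−q) = 12q + 6(1−q), giving q = 3/13.
The value is 2·(3/13) + (9)·(10/13) = 96/13.

96/13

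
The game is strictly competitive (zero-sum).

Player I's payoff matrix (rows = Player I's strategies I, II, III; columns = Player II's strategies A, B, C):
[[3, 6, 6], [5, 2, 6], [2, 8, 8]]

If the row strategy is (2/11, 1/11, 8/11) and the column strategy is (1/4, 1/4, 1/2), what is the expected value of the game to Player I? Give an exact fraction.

269/44

Against (1/4, 1/4, 1/2), each row's expected payoff is I: 21/4; II: 19/4; III: 13/2.
Taking the (2/11, 1/11, 8/11)-weighted average: (2/11)·(21/4) + (1/11)·(19/4) + (8/11)·(13/2) = 269/44.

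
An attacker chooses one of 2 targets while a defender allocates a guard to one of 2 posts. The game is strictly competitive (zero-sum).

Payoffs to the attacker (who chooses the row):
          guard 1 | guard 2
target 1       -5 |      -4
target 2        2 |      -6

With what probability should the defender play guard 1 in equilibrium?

Row minima are -5 and -6, so the attacker's maximin is -5; column maxima are 2 and -4, so the defender's minimax is -4. These differ, so the equilibrium is in mixed strategies.
Let the defender play guard 1 with probability q. The attacker is indifferent when −5q − 4(1−q) = 2q − 6(1−q), giving q = 2/9.

2/9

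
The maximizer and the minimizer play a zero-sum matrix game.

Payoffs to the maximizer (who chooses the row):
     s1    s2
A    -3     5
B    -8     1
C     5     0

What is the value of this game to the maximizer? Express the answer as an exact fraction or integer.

Row B is strictly dominated by row A, so the maximizer never plays it.
The remaining 2×2 game on (A, C) × (s1, s2) has no saddle point. Let the maximizer play A with probability p; indifference gives −3p + 5(1−p) = 5p, so p = 5/13.
Similarly the minimizer's optimal q on s1 is 5/13, and the value is -3·(5/13) + (5)·(8/13) = 25/13.

25/13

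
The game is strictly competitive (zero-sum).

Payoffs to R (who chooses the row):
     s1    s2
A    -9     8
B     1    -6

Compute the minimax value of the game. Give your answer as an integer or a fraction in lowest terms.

Row minima are -9 and -6, so R's maximin is -6; column maxima are 1 and 8, so C's minimax is 1. These differ, so the equilibrium is in mixed strategies.
Let R play A with probability p. C is indifferent when −9p + (1−p) = 8p − 6(1−p), giving p = 7/24.
Let C play s1 with probability q. R is indifferent when −9q + 8(1−q) = q − 6(1−q), giving q = 7/12.
The value is -9·(7/12) + (8)·(5/12) = -23/12.

-23/12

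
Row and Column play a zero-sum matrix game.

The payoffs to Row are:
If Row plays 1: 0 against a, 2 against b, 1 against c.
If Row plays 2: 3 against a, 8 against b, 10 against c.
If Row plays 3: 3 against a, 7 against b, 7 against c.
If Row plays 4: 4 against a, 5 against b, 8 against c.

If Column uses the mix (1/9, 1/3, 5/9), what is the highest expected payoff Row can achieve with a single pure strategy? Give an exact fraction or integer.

1: (0)·(1/9) + (2)·(1/3) + (1)·(5/9) = 11/9.
2: (3)·(1/9) + (8)·(1/3) + (10)·(5/9) = 77/9.
3: (3)·(1/9) + (7)·(1/3) + (7)·(5/9) = 59/9.
4: (4)·(1/9) + (5)·(1/3) + (8)·(5/9) = 59/9.
The best pure response is 2 with expected payoff 77/9.

77/9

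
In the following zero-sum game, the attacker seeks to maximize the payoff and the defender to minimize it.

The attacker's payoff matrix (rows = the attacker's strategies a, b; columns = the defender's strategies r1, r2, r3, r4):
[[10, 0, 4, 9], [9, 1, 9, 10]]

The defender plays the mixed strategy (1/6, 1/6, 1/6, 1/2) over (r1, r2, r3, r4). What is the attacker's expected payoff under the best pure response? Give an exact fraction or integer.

a: (10)·(1/6) + (0)·(1/6) + (4)·(1/6) + (9)·(1/2) = 41/6.
b: (9)·(1/6) + (1)·(1/6) + (9)·(1/6) + (10)·(1/2) = 49/6.
The best pure response is b with expected payoff 49/6.

49/6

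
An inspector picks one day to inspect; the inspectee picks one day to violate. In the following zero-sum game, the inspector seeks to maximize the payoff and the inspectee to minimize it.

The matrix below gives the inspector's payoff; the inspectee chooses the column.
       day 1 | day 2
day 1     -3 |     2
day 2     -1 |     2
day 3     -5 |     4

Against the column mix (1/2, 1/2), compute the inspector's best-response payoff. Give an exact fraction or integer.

day 1: (-3)·(1/2) + (2)·(1/2) = -1/2.
day 2: (-1)·(1/2) + (2)·(1/2) = 1/2.
day 3: (-5)·(1/2) + (4)·(1/2) = -1/2.
The best pure response is day 2 with expected payoff 1/2.

1/2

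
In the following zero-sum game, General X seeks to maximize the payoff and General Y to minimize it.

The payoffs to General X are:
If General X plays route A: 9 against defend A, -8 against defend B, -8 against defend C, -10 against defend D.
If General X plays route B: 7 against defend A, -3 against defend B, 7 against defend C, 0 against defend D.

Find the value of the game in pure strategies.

Row minima: -10, -3 → General X's maximin is -3.
Column maxima: 9, -3, 7, 0 → General Y's minimax is -3.
They coincide at (route B, defend B), so the value is -3.

-3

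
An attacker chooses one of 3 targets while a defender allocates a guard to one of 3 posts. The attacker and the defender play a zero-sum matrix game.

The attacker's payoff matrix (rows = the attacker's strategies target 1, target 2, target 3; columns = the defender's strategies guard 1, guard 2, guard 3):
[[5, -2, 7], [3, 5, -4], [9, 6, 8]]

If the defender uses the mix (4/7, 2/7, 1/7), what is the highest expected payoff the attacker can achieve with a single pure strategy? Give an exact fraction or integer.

target 1: (5)·(4/7) + (-2)·(2/7) + (7)·(1/7) = 23/7.
target 2: (3)·(4/7) + (5)·(2/7) + (-4)·(1/7) = 18/7.
target 3: (9)·(4/7) + (6)·(2/7) + (8)·(1/7) = 8.
The best pure response is target 3 with expected payoff 8.

8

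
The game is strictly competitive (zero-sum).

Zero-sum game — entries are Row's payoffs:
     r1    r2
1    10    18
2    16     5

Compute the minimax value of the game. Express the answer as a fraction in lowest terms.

238/19

Row minima are 10 and 5, so Row's maximin is 10; column maxima are 16 and 18, so Column's minimax is 16. These differ, so the equilibrium is in mixed strategies.
Let Row play 1 with probability p. Column is indifferent when 10p + 16(1−p) = 18p + 5(1−p), giving p = 11/19.
Let Column play r1 with probability q. Row is indifferent when 10q + 18(1−q) = 16q + 5(1−q), giving q = 13/19.
The value is 10·(13/19) + (18)·(6/19) = 238/19.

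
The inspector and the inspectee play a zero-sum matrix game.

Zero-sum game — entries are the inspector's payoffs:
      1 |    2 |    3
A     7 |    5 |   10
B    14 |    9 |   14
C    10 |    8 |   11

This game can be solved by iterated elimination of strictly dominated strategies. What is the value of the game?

Column 1 is strictly dominated by 2 for the inspectee (5<7, 9<14, 8<10); eliminate 1.
Column 3 is strictly dominated by 2 for the inspectee (5<10, 9<14, 8<11); eliminate 3.
Row A is strictly dominated by row B (9>5); eliminate A.
Row C is strictly dominated by row B (9>8); eliminate C.
Only (B, 2) remains, with payoff 9.

9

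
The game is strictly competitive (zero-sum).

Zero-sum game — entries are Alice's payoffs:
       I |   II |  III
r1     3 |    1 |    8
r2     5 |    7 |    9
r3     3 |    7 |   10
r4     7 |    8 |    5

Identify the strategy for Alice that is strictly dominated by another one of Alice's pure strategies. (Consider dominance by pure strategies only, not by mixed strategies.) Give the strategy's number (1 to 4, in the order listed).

Compare r1 with r2: 5 > 3, 7 > 1, 9 > 8.
So r2 strictly dominates r1 for Alice; r1 is strictly dominated.

1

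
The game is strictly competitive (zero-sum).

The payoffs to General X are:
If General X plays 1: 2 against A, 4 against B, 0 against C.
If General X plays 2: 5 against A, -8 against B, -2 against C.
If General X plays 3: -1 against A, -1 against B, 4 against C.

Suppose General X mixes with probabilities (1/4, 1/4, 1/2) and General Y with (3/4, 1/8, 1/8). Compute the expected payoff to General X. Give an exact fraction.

Against (3/4, 1/8, 1/8), each row's expected payoff is 1: 2; 2: 5/2; 3: -3/8.
Taking the (1/4, 1/4, 1/2)-weighted average: (1/4)·(2) + (1/4)·(5/2) + (1/2)·(-3/8) = 15/16.

15/16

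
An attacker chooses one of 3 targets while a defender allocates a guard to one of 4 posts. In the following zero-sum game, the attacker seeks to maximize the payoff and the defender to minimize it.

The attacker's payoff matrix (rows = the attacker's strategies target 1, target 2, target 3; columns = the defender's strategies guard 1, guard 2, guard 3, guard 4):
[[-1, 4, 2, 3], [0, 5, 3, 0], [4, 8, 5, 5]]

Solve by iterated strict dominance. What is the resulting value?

Row target 2 is strictly dominated by row target 3 (4>0, 8>5, 5>3, 5>0); eliminate target 2.
Column guard 2 is strictly dominated by guard 1 for the defender (-1<4, 4<8); eliminate guard 2.
Row target 1 is strictly dominated by row target 3 (4>-1, 5>2, 5>3); eliminate target 1.
Column guard 3 is strictly dominated by guard 1 for the defender (4<5); eliminate guard 3.
Column guard 4 is strictly dominated by guard 1 for the defender (4<5); eliminate guard 4.
Only (target 3, guard 1) remains, with payoff 4.

4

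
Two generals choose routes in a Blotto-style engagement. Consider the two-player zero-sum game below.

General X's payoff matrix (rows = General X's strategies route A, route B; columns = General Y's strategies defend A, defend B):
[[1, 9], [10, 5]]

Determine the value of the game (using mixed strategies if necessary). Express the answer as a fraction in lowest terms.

Row minima are 1 and 5, so General X's maximin is 5; column maxima are 10 and 9, so General Y's minimax is 9. These differ, so the equilibrium is in mixed strategies.
Let General X play route A with probability p. General Y is indifferent when p + 10(1−p) = 9p + 5(1−p), giving p = 5/13.
Let General Y play defend A with probability q. General X is indifferent when q + 9(1−q) = 10q + 5(1−q), giving q = 4/13.
The value is 1·(4/13) + (9)·(9/13) = 85/13.

85/13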